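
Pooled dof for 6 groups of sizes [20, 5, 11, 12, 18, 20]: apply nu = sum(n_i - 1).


nu = sum_i (n_i - 1)
nu = ((20 - 1) + (5 - 1) + (11 - 1) + (12 - 1) + (18 - 1) + (20 - 1))
nu = 19 + 4 + 10 + 11 + 17 + 19
nu = 80

80


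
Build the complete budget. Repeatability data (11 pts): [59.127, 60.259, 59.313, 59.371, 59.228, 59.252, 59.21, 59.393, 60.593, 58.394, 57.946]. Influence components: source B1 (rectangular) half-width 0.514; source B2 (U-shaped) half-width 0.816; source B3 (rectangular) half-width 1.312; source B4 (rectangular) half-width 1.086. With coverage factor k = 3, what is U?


mean = (59.127 + 60.259 + 59.313 + 59.371 + 59.228 + 59.252 + 59.21 + 59.393 + 60.593 + 58.394 + 57.946) / 11 = 59.28054545
s = sqrt(sum((x - mean)^2)/(n-1)) = 0.72807244
u_A = s / sqrt(n) = 0.72807244 / sqrt(11) = 0.2195221
u_B1 = 0.514 / sqrt(3) = 0.29675804
u_B2 = 0.816 / sqrt(2) = 0.57699913
u_B3 = 1.312 / sqrt(3) = 0.75748355
u_B4 = 1.086 / sqrt(3) = 0.62700239
uc = sqrt(0.2195221^2 + 0.29675804^2 + 0.57699913^2 + 0.75748355^2 + 0.62700239^2) = 1.1983725
U = k * uc = 3 * 1.1983725
U = 3.5951

3.5951


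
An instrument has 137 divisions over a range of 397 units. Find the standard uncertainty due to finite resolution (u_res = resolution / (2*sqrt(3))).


resolution = range / divisions
resolution = 397 / 137 = 2.8978102
u_res = resolution / (2*sqrt(3))
u_res = 2.8978102 / 3.4641016
u_res = 0.8365

0.8365


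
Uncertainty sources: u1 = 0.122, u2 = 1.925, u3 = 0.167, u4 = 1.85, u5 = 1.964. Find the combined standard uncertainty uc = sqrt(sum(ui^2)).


uc = sqrt(0.122^2 + 1.925^2 + 0.167^2 + 1.85^2 + 1.964^2)
uc = sqrt(11.028194)
uc = 3.3209

3.3209


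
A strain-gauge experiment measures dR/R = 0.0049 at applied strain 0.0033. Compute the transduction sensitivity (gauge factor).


GF = (dR/R) / epsilon
= 0.0049 / 0.0033
= 1.4848

1.4848


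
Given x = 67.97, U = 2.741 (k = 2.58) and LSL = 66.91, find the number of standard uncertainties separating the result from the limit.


u = U / k = 2.741 / 2.58 = 1.0624031
margin = |LSL - x| = |66.91 - 67.97| = 1.06
z = margin / u = 1.06 / 1.0624031
z = 0.9977

0.9977


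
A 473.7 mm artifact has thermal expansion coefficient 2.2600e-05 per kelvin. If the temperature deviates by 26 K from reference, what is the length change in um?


dL = L * alpha * dT
= 473.7 * 2.2600e-05 * 26
= 0.2783461 mm
dL_um = 0.2783461 * 1000 = 278.3461 um

278.3461


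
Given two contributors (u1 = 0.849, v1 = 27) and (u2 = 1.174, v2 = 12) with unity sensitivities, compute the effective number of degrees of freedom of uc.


uc = sqrt(u1^2 + u2^2) = sqrt(0.849^2 + 1.174^2) = 1.4488192
v_eff = uc^4 / (u1^4/v1 + u2^4/v2)
= 1.4488192^4 / (0.849^4/27 + 1.174^4/12)
= 4.4061246 / 0.17754647
v_eff = 24.8167

24.8167


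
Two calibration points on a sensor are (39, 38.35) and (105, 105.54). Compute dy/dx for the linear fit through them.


slope = (y2 - y1) / (x2 - x1)
= (105.54 - 38.35) / (105 - 39)
= 67.1900 / 66
= 1.0180

1.0180


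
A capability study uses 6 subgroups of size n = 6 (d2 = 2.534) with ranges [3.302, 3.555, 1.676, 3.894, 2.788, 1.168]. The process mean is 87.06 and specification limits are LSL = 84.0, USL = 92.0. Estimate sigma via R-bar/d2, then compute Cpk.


R_bar = (3.302 + 3.555 + 1.676 + 3.894 + 2.788 + 1.168) / 6 = 2.7305
sigma = R_bar / d2 = 2.7305 / 2.534 = 1.0775454
Cp = (USL - LSL)/(6*sigma) = (92.0 - 84.0)/(6*1.0775454) = 1.2374
Cpu = (92.0 - 87.06)/(3*1.0775454) = 1.5282
Cpl = (87.06 - 84.0)/(3*1.0775454) = 0.9466
Cpk = min(Cpu, Cpl) = 0.9466

0.9466


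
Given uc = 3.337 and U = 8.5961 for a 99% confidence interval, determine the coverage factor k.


k = U / uc
k = 8.5961 / 3.337
k = 2.576

2.576


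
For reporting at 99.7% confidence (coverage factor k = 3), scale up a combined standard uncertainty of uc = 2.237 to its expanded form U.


U = k * uc
U = 3 * 2.237
U = 6.7110

6.7110


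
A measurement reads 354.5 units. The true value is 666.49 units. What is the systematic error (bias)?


Systematic error = measured - true
= 354.5 - 666.49
= -311.9900

-311.9900


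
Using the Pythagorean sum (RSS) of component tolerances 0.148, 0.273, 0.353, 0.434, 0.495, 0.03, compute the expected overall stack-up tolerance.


RSS = sqrt(0.148^2 + 0.273^2 + 0.353^2 + 0.434^2 + 0.495^2 + 0.03^2)
= sqrt(0.655323)
= 0.8095

0.8095


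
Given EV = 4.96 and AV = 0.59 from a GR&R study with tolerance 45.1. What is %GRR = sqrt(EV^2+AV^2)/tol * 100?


GRR = sqrt(EV^2 + AV^2) = sqrt(4.96^2 + 0.59^2) = 4.9949675
%GRR = GRR / tol * 100 = 4.9949675 / 45.1 * 100
%GRR = 11.0753

11.0753


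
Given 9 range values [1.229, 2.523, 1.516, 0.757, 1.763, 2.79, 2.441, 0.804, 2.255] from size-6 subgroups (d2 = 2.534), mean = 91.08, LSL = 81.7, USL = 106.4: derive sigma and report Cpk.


R_bar = (1.229 + 2.523 + 1.516 + 0.757 + 1.763 + 2.79 + 2.441 + 0.804 + 2.255) / 9 = 1.7864444
sigma = R_bar / d2 = 1.7864444 / 2.534 = 0.7049899
Cp = (USL - LSL)/(6*sigma) = (106.4 - 81.7)/(6*0.7049899) = 5.8393
Cpu = (106.4 - 91.08)/(3*0.7049899) = 7.2436
Cpl = (91.08 - 81.7)/(3*0.7049899) = 4.4351
Cpk = min(Cpu, Cpl) = 4.4351

4.4351


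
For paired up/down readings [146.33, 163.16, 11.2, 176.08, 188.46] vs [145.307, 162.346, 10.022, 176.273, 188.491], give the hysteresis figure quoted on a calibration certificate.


|146.33 - 145.307| = 1.0230
|163.16 - 162.346| = 0.8140
|11.2 - 10.022| = 1.1780
|176.08 - 176.273| = 0.1930
|188.46 - 188.491| = 0.0310
hysteresis = max(diffs) = 1.1780

1.1780


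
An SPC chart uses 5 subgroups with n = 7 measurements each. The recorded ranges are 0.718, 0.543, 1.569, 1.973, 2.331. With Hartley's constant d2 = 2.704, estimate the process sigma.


R_bar = (0.718 + 0.543 + 1.569 + 1.973 + 2.331) / 5
R_bar = 7.134 / 5 = 1.4268
sigma_hat = R_bar / d2 = 1.4268 / 2.704 = 0.5277

0.5277


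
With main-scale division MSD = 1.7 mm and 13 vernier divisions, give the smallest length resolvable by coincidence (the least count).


LC = MSD / n_div
= 1.7 / 13
= 0.1308

0.1308


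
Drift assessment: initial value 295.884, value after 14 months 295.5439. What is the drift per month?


rate = (v2 - v1) / months
= (295.5439 - 295.884) / 14
= -0.3401 / 14
= -0.0243

-0.0243


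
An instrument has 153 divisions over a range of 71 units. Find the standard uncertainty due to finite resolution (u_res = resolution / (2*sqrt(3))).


resolution = range / divisions
resolution = 71 / 153 = 0.46405229
u_res = resolution / (2*sqrt(3))
u_res = 0.46405229 / 3.4641016
u_res = 0.1340

0.1340


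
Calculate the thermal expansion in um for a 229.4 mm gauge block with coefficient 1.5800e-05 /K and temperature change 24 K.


dL = L * alpha * dT
= 229.4 * 1.5800e-05 * 24
= 0.0869885 mm
dL_um = 0.0869885 * 1000 = 86.9885 um

86.9885


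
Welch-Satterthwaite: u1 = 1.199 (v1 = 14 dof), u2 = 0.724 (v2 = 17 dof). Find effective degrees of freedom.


uc = sqrt(u1^2 + u2^2) = sqrt(1.199^2 + 0.724^2) = 1.4006345
v_eff = uc^4 / (u1^4/v1 + u2^4/v2)
= 1.4006345^4 / (1.199^4/14 + 0.724^4/17)
= 3.848569 / 0.16378357
v_eff = 23.4979

23.4979


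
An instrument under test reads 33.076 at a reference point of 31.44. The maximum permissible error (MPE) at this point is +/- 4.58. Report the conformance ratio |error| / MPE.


e = indication - reference = 33.076 - 31.44 = 1.6360
|e| = 1.6360
ratio = |e| / MPE = 1.6360 / 4.58
ratio = 0.3572

0.3572


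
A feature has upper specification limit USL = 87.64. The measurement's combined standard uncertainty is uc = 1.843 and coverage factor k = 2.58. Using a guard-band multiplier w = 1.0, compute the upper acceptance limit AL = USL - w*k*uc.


U = k * uc = 2.58 * 1.843 = 4.75494
guard band g = w * U = 1.0 * 4.75494 = 4.75494
AL = USL - g = 87.64 - 4.75494
AL = 82.8851

82.8851


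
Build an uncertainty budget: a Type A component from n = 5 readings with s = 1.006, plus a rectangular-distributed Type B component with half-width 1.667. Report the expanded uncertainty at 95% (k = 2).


u_A = s / sqrt(n) = 1.006 / sqrt(5) = 0.44989688
u_B = half_width / sqrt(3) = 1.667 / sqrt(3) = 0.9624429
uc = sqrt(u_A^2 + u_B^2) = sqrt(0.44989688^2 + 0.9624429^2) = 1.0624046
U = k * uc = 2 * 1.0624046
U = 2.1248

2.1248


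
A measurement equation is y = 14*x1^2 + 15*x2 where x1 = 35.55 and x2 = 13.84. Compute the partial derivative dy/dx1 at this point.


y = 14*x1^2 + 15*x2
dy/dx1 = 2*14*x1
Evaluate at x1 = 35.55: c1 = 28 * 35.55
c1 = 995.4000

995.4000


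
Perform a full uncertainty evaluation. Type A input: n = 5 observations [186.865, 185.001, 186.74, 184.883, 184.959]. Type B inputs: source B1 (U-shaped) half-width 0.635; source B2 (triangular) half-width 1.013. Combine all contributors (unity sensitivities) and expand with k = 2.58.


mean = (186.865 + 185.001 + 186.74 + 184.883 + 184.959) / 5 = 185.6896
s = sqrt(sum((x - mean)^2)/(n-1)) = 1.0177739
u_A = s / sqrt(n) = 1.0177739 / sqrt(5) = 0.45516233
u_B1 = 0.635 / sqrt(2) = 0.44901281
u_B2 = 1.013 / sqrt(6) = 0.41355552
uc = sqrt(0.45516233^2 + 0.44901281^2 + 0.41355552^2) = 0.7614548
U = k * uc = 2.58 * 0.7614548
U = 1.9646

1.9646


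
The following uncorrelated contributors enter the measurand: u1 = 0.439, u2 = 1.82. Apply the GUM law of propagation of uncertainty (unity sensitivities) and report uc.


uc = sqrt(0.439^2 + 1.82^2)
uc = sqrt(3.505121)
uc = 1.8722

1.8722


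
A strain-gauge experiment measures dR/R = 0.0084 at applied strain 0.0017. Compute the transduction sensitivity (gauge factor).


GF = (dR/R) / epsilon
= 0.0084 / 0.0017
= 4.9412

4.9412


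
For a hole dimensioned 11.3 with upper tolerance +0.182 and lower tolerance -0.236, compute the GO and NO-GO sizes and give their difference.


GO = nominal - lower_tol (smallest hole = maximum material condition)
GO = 11.3 - 0.236 = 11.064
NO-GO = nominal + upper_tol (largest hole = least material condition)
NO-GO = 11.3 + 0.182 = 11.482
spread = NO-GO - GO = 11.482 - 11.064 = 0.4180

0.4180


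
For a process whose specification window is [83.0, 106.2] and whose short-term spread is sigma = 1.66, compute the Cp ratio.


Cp = (USL - LSL) / (6 * sigma)
= (106.2 - 83.0) / (6 * 1.66)
= 23.2000 / 9.9600
= 2.3293

2.3293


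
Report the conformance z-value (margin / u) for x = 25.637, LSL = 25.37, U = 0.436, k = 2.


u = U / k = 0.436 / 2 = 0.218
margin = |LSL - x| = |25.37 - 25.637| = 0.267
z = margin / u = 0.267 / 0.218
z = 1.2248

1.2248


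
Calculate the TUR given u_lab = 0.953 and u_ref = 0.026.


TUR = u_lab / u_ref
= 0.953 / 0.026
= 36.6538

36.6538


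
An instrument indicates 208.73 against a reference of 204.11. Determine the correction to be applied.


Correction = standard - reading
= 204.11 - 208.73
= -4.6200

-4.6200


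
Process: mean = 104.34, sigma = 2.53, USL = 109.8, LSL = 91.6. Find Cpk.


Cpu = (USL - mean) / (3*sigma) = (109.8 - 104.34) / (3*2.53) = 0.7194
Cpl = (mean - LSL) / (3*sigma) = (104.34 - 91.6) / (3*2.53) = 1.6785
Cpk = min(Cpu, Cpl) = 0.7194

0.7194


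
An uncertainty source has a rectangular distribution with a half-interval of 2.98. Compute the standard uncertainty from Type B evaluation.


u_B = half_width / sqrt(3)
u_B = 2.98 / 1.7320508
u_B = 1.7205

1.7205


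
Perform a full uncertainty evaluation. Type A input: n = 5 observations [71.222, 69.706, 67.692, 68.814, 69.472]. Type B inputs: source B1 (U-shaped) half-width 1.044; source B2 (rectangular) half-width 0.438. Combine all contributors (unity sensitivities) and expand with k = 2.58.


mean = (71.222 + 69.706 + 67.692 + 68.814 + 69.472) / 5 = 69.3812
s = sqrt(sum((x - mean)^2)/(n-1)) = 1.292033
u_A = s / sqrt(n) = 1.292033 / sqrt(5) = 0.57781472
u_B1 = 1.044 / sqrt(2) = 0.73821948
u_B2 = 0.438 / sqrt(3) = 0.25287942
uc = sqrt(0.57781472^2 + 0.73821948^2 + 0.25287942^2) = 0.9709716
U = k * uc = 2.58 * 0.9709716
U = 2.5051

2.5051


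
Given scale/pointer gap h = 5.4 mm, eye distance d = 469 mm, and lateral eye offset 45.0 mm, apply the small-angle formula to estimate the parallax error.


error = h * offset / d
= 5.4 * 45.0 / 469
= 0.5181

0.5181


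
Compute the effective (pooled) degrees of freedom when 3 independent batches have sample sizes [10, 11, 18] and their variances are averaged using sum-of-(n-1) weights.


nu = sum_i (n_i - 1)
nu = ((10 - 1) + (11 - 1) + (18 - 1))
nu = 9 + 10 + 17
nu = 36

36


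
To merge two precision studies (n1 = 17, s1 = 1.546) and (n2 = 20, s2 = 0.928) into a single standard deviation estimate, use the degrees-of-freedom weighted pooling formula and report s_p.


s_p = sqrt(((n1-1)*s1^2 + (n2-1)*s2^2) / (n1+n2-2))
numerator = (17-1)*1.546^2 + (20-1)*0.928^2 = 38.241856 + 16.362496 = 54.604352
denominator = 17 + 20 - 2 = 35
s_p^2 = 54.604352 / 35 = 1.5601243
s_p = sqrt(1.5601243) = 1.2490

1.2490


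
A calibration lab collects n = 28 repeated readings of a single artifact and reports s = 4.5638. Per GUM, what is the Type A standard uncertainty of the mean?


u_A = s / sqrt(n)
u_A = 4.5638 / sqrt(28)
u_A = 4.5638 / 5.2915026
u_A = 0.8625

0.8625


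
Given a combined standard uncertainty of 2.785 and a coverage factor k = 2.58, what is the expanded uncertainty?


U = k * uc
U = 2.58 * 2.785
U = 7.1853

7.1853


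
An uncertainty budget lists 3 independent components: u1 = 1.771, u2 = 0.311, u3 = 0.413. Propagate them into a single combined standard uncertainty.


uc = sqrt(1.771^2 + 0.311^2 + 0.413^2)
uc = sqrt(3.403731)
uc = 1.8449

1.8449


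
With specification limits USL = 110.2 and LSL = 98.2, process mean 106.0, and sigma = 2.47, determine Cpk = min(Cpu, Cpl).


Cpu = (USL - mean) / (3*sigma) = (110.2 - 106.0) / (3*2.47) = 0.5668
Cpl = (mean - LSL) / (3*sigma) = (106.0 - 98.2) / (3*2.47) = 1.0526
Cpk = min(Cpu, Cpl) = 0.5668

0.5668


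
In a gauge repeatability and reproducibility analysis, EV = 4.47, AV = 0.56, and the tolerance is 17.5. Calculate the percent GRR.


GRR = sqrt(EV^2 + AV^2) = sqrt(4.47^2 + 0.56^2) = 4.5049417
%GRR = GRR / tol * 100 = 4.5049417 / 17.5 * 100
%GRR = 25.7425

25.7425


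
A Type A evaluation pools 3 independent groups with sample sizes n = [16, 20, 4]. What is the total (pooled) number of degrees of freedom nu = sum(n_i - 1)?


nu = sum_i (n_i - 1)
nu = ((16 - 1) + (20 - 1) + (4 - 1))
nu = 15 + 19 + 3
nu = 37

37


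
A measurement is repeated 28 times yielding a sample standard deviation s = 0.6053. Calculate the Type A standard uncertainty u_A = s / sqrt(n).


u_A = s / sqrt(n)
u_A = 0.6053 / sqrt(28)
u_A = 0.6053 / 5.2915026
u_A = 0.1144

0.1144


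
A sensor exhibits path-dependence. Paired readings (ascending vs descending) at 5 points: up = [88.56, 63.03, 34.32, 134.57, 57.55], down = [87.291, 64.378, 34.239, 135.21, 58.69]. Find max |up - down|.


|88.56 - 87.291| = 1.2690
|63.03 - 64.378| = 1.3480
|34.32 - 34.239| = 0.0810
|134.57 - 135.21| = 0.6400
|57.55 - 58.69| = 1.1400
hysteresis = max(diffs) = 1.3480

1.3480


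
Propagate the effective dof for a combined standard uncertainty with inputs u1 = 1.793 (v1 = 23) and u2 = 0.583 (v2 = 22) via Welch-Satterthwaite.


uc = sqrt(u1^2 + u2^2) = sqrt(1.793^2 + 0.583^2) = 1.8854013
v_eff = uc^4 / (u1^4/v1 + u2^4/v2)
= 1.8854013^4 / (1.793^4/23 + 0.583^4/22)
= 12.636163 / 0.45460999
v_eff = 27.7956

27.7956


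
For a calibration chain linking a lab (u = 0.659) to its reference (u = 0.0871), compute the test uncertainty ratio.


TUR = u_lab / u_ref
= 0.659 / 0.0871
= 7.5660

7.5660


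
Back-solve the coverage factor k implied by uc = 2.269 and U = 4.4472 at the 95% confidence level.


k = U / uc
k = 4.4472 / 2.269
k = 1.96

1.96


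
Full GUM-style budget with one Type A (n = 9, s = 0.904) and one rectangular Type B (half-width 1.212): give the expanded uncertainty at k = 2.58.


u_A = s / sqrt(n) = 0.904 / sqrt(9) = 0.30133333
u_B = half_width / sqrt(3) = 1.212 / sqrt(3) = 0.69974853
uc = sqrt(u_A^2 + u_B^2) = sqrt(0.30133333^2 + 0.69974853^2) = 0.76187255
U = k * uc = 2.58 * 0.76187255
U = 1.9656

1.9656


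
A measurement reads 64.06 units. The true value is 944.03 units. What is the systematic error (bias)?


Systematic error = measured - true
= 64.06 - 944.03
= -879.9700

-879.9700


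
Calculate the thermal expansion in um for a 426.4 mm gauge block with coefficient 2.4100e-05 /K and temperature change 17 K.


dL = L * alpha * dT
= 426.4 * 2.4100e-05 * 17
= 0.1746961 mm
dL_um = 0.1746961 * 1000 = 174.6961 um

174.6961


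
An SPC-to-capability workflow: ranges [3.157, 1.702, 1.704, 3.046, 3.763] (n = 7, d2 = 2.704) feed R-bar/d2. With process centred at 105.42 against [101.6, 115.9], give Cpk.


R_bar = (3.157 + 1.702 + 1.704 + 3.046 + 3.763) / 5 = 2.6744
sigma = R_bar / d2 = 2.6744 / 2.704 = 0.98905325
Cp = (USL - LSL)/(6*sigma) = (115.9 - 101.6)/(6*0.98905325) = 2.4097
Cpu = (115.9 - 105.42)/(3*0.98905325) = 3.5320
Cpl = (105.42 - 101.6)/(3*0.98905325) = 1.2874
Cpk = min(Cpu, Cpl) = 1.2874

1.2874


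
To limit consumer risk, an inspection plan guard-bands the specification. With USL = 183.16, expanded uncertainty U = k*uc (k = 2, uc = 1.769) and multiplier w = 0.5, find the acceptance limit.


U = k * uc = 2 * 1.769 = 3.538
guard band g = w * U = 0.5 * 3.538 = 1.769
AL = USL - g = 183.16 - 1.769
AL = 181.3910

181.3910


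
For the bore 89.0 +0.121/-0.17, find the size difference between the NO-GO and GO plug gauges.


GO = nominal - lower_tol (smallest hole = maximum material condition)
GO = 89.0 - 0.17 = 88.83
NO-GO = nominal + upper_tol (largest hole = least material condition)
NO-GO = 89.0 + 0.121 = 89.121
spread = NO-GO - GO = 89.121 - 88.83 = 0.2910

0.2910


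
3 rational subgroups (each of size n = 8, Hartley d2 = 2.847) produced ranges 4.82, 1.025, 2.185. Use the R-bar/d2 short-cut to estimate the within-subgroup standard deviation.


R_bar = (4.82 + 1.025 + 2.185) / 3
R_bar = 8.03 / 3 = 2.6766667
sigma_hat = R_bar / d2 = 2.6766667 / 2.847 = 0.9402

0.9402


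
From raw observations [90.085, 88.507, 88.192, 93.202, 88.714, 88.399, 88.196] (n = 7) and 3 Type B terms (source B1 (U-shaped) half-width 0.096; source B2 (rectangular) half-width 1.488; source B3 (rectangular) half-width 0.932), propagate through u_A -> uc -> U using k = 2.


mean = (90.085 + 88.507 + 88.192 + 93.202 + 88.714 + 88.399 + 88.196) / 7 = 89.32785714
s = sqrt(sum((x - mean)^2)/(n-1)) = 1.8287939
u_A = s / sqrt(n) = 1.8287939 / sqrt(7) = 0.69121912
u_B1 = 0.096 / sqrt(2) = 0.067882251
u_B2 = 1.488 / sqrt(3) = 0.8590972
u_B3 = 0.932 / sqrt(3) = 0.53809045
uc = sqrt(0.69121912^2 + 0.067882251^2 + 0.8590972^2 + 0.53809045^2) = 1.2288129
U = k * uc = 2 * 1.2288129
U = 2.4576

2.4576


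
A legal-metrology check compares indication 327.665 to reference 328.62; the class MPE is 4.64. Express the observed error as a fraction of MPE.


e = indication - reference = 327.665 - 328.62 = -0.9550
|e| = 0.9550
ratio = |e| / MPE = 0.9550 / 4.64
ratio = 0.2058

0.2058


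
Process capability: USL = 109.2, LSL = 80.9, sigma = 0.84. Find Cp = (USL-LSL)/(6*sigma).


Cp = (USL - LSL) / (6 * sigma)
= (109.2 - 80.9) / (6 * 0.84)
= 28.3000 / 5.0400
= 5.6151

5.6151


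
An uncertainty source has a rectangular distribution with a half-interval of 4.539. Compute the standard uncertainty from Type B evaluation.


u_B = half_width / sqrt(3)
u_B = 4.539 / 1.7320508
u_B = 2.6206

2.6206


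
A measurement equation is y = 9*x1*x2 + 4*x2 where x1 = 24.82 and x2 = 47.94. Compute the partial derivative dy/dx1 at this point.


y = 9*x1*x2 + 4*x2
dy/dx1 = 9*x2
Evaluate at x2 = 47.94: c1 = 9 * 47.94
c1 = 431.4600

431.4600


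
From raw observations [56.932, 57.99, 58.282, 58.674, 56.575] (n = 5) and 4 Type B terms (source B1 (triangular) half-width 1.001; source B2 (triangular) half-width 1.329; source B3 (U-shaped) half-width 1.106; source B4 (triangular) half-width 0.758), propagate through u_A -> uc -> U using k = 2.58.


mean = (56.932 + 57.99 + 58.282 + 58.674 + 56.575) / 5 = 57.6906
s = sqrt(sum((x - mean)^2)/(n-1)) = 0.89812404
u_A = s / sqrt(n) = 0.89812404 / sqrt(5) = 0.40165328
u_B1 = 1.001 / sqrt(6) = 0.40865654
u_B2 = 1.329 / sqrt(6) = 0.54256198
u_B3 = 1.106 / sqrt(2) = 0.7820601
u_B4 = 0.758 / sqrt(6) = 0.3094522
uc = sqrt(0.40165328^2 + 0.40865654^2 + 0.54256198^2 + 0.7820601^2 + 0.3094522^2) = 1.1532899
U = k * uc = 2.58 * 1.1532899
U = 2.9755

2.9755


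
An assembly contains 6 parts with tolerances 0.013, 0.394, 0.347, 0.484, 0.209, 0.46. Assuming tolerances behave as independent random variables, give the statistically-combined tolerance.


RSS = sqrt(0.013^2 + 0.394^2 + 0.347^2 + 0.484^2 + 0.209^2 + 0.46^2)
= sqrt(0.765351)
= 0.8748

0.8748


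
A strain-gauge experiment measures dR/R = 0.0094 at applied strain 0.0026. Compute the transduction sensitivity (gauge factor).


GF = (dR/R) / epsilon
= 0.0094 / 0.0026
= 3.6154

3.6154


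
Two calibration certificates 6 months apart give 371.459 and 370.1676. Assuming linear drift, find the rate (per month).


rate = (v2 - v1) / months
= (370.1676 - 371.459) / 6
= -1.2914 / 6
= -0.2152

-0.2152


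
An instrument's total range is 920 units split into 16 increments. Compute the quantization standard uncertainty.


resolution = range / divisions
resolution = 920 / 16 = 57.5
u_res = resolution / (2*sqrt(3))
u_res = 57.5 / 3.4641016
u_res = 16.5988

16.5988


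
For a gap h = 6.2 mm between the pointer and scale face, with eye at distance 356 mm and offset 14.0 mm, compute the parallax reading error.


error = h * offset / d
= 6.2 * 14.0 / 356
= 0.2438

0.2438


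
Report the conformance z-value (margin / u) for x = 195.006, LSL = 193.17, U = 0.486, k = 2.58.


u = U / k = 0.486 / 2.58 = 0.18837209
margin = |LSL - x| = |193.17 - 195.006| = 1.836
z = margin / u = 1.836 / 0.18837209
z = 9.7467

9.7467


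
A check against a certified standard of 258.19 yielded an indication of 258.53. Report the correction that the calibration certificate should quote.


Correction = standard - reading
= 258.19 - 258.53
= -0.3400

-0.3400


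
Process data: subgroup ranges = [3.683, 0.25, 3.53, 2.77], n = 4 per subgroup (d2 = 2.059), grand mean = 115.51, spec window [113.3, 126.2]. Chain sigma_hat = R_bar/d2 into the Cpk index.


R_bar = (3.683 + 0.25 + 3.53 + 2.77) / 4 = 2.55825
sigma = R_bar / d2 = 2.55825 / 2.059 = 1.2424721
Cp = (USL - LSL)/(6*sigma) = (126.2 - 113.3)/(6*1.2424721) = 1.7304
Cpu = (126.2 - 115.51)/(3*1.2424721) = 2.8679
Cpl = (115.51 - 113.3)/(3*1.2424721) = 0.5929
Cpk = min(Cpu, Cpl) = 0.5929

0.5929


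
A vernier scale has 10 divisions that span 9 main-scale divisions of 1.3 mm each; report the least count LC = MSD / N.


LC = MSD / n_div
= 1.3 / 10
= 0.1300

0.1300


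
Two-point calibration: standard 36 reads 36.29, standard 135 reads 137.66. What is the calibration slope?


slope = (y2 - y1) / (x2 - x1)
= (137.66 - 36.29) / (135 - 36)
= 101.3700 / 99
= 1.0239

1.0239


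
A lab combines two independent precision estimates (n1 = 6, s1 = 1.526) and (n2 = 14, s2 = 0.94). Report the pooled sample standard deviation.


s_p = sqrt(((n1-1)*s1^2 + (n2-1)*s2^2) / (n1+n2-2))
numerator = (6-1)*1.526^2 + (14-1)*0.94^2 = 11.64338 + 11.4868 = 23.13018
denominator = 6 + 14 - 2 = 18
s_p^2 = 23.13018 / 18 = 1.28501
s_p = sqrt(1.28501) = 1.1336

1.1336


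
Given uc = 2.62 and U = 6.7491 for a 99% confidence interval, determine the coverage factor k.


k = U / uc
k = 6.7491 / 2.62
k = 2.576

2.576


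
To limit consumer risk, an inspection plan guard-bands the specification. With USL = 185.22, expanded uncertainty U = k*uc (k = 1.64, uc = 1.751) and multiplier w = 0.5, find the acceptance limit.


U = k * uc = 1.64 * 1.751 = 2.87164
guard band g = w * U = 0.5 * 2.87164 = 1.43582
AL = USL - g = 185.22 - 1.43582
AL = 183.7842

183.7842


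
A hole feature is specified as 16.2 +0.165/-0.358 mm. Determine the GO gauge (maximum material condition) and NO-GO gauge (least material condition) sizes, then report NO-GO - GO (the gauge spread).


GO = nominal - lower_tol (smallest hole = maximum material condition)
GO = 16.2 - 0.358 = 15.842
NO-GO = nominal + upper_tol (largest hole = least material condition)
NO-GO = 16.2 + 0.165 = 16.365
spread = NO-GO - GO = 16.365 - 15.842 = 0.5230

0.5230


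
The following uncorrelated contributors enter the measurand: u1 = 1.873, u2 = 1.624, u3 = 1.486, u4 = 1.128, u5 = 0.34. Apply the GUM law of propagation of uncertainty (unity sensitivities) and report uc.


uc = sqrt(1.873^2 + 1.624^2 + 1.486^2 + 1.128^2 + 0.34^2)
uc = sqrt(9.741685)
uc = 3.1212

3.1212


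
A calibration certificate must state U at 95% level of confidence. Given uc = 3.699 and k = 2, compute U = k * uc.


U = k * uc
U = 2 * 3.699
U = 7.3980

7.3980


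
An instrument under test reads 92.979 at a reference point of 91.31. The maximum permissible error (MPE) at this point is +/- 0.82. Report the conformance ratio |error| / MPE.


e = indication - reference = 92.979 - 91.31 = 1.6690
|e| = 1.6690
ratio = |e| / MPE = 1.6690 / 0.82
ratio = 2.0354

2.0354


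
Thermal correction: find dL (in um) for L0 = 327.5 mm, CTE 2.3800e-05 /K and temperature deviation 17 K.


dL = L * alpha * dT
= 327.5 * 2.3800e-05 * 17
= 0.1325065 mm
dL_um = 0.1325065 * 1000 = 132.5065 um

132.5065


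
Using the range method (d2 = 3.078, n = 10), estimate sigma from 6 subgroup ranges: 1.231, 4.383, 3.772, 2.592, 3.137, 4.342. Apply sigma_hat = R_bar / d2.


R_bar = (1.231 + 4.383 + 3.772 + 2.592 + 3.137 + 4.342) / 6
R_bar = 19.457 / 6 = 3.2428333
sigma_hat = R_bar / d2 = 3.2428333 / 3.078 = 1.0536

1.0536


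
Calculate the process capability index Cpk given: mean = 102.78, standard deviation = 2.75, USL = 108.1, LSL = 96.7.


Cpu = (USL - mean) / (3*sigma) = (108.1 - 102.78) / (3*2.75) = 0.6448
Cpl = (mean - LSL) / (3*sigma) = (102.78 - 96.7) / (3*2.75) = 0.7370
Cpk = min(Cpu, Cpl) = 0.6448

0.6448


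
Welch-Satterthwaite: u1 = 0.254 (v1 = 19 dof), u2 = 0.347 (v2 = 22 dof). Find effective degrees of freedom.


uc = sqrt(u1^2 + u2^2) = sqrt(0.254^2 + 0.347^2) = 0.43002907
v_eff = uc^4 / (u1^4/v1 + u2^4/v2)
= 0.43002907^4 / (0.254^4/19 + 0.347^4/22)
= 0.034197256 / 0.00087808405
v_eff = 38.9453

38.9453


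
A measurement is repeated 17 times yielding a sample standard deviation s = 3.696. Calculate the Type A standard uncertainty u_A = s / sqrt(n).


u_A = s / sqrt(n)
u_A = 3.696 / sqrt(17)
u_A = 3.696 / 4.1231056
u_A = 0.8964

0.8964


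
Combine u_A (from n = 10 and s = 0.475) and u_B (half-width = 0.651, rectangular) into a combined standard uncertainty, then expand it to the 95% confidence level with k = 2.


u_A = s / sqrt(n) = 0.475 / sqrt(10) = 0.15020819
u_B = half_width / sqrt(3) = 0.651 / sqrt(3) = 0.37585503
uc = sqrt(u_A^2 + u_B^2) = sqrt(0.15020819^2 + 0.37585503^2) = 0.40475857
U = k * uc = 2 * 0.40475857
U = 0.8095

0.8095


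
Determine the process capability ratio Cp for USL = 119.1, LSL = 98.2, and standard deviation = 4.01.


Cp = (USL - LSL) / (6 * sigma)
= (119.1 - 98.2) / (6 * 4.01)
= 20.9000 / 24.0600
= 0.8687

0.8687


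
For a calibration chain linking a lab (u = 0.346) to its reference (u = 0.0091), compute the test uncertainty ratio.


TUR = u_lab / u_ref
= 0.346 / 0.0091
= 38.0220

38.0220


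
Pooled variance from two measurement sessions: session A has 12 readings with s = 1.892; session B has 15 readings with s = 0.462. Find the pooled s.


s_p = sqrt(((n1-1)*s1^2 + (n2-1)*s2^2) / (n1+n2-2))
numerator = (12-1)*1.892^2 + (15-1)*0.462^2 = 39.376304 + 2.988216 = 42.36452
denominator = 12 + 15 - 2 = 25
s_p^2 = 42.36452 / 25 = 1.6945808
s_p = sqrt(1.6945808) = 1.3018

1.3018


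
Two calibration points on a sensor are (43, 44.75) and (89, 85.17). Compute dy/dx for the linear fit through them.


slope = (y2 - y1) / (x2 - x1)
= (85.17 - 44.75) / (89 - 43)
= 40.4200 / 46
= 0.8787

0.8787


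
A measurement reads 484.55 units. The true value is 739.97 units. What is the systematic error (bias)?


Systematic error = measured - true
= 484.55 - 739.97
= -255.4200

-255.4200


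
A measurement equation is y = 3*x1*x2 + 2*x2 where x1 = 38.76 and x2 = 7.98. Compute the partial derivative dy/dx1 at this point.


y = 3*x1*x2 + 2*x2
dy/dx1 = 3*x2
Evaluate at x2 = 7.98: c1 = 3 * 7.98
c1 = 23.9400

23.9400


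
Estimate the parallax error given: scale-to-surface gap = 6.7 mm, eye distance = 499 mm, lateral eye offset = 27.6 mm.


error = h * offset / d
= 6.7 * 27.6 / 499
= 0.3706

0.3706


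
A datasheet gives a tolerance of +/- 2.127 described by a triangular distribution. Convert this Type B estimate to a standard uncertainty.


u_B = half_width / sqrt(6)
u_B = 2.127 / 2.4494897
u_B = 0.8683

0.8683


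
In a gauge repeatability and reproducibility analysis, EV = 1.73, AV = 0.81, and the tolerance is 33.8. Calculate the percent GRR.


GRR = sqrt(EV^2 + AV^2) = sqrt(1.73^2 + 0.81^2) = 1.9102356
%GRR = GRR / tol * 100 = 1.9102356 / 33.8 * 100
%GRR = 5.6516

5.6516


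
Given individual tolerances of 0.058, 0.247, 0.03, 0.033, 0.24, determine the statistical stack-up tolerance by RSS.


RSS = sqrt(0.058^2 + 0.247^2 + 0.03^2 + 0.033^2 + 0.24^2)
= sqrt(0.123962)
= 0.3521

0.3521


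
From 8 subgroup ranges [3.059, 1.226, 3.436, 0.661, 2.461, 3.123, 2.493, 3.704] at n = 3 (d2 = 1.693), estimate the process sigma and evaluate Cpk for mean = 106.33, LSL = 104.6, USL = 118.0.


R_bar = (3.059 + 1.226 + 3.436 + 0.661 + 2.461 + 3.123 + 2.493 + 3.704) / 8 = 2.520375
sigma = R_bar / d2 = 2.520375 / 1.693 = 1.4887035
Cp = (USL - LSL)/(6*sigma) = (118.0 - 104.6)/(6*1.4887035) = 1.5002
Cpu = (118.0 - 106.33)/(3*1.4887035) = 2.6130
Cpl = (106.33 - 104.6)/(3*1.4887035) = 0.3874
Cpk = min(Cpu, Cpl) = 0.3874

0.3874


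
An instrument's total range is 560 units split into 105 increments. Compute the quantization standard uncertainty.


resolution = range / divisions
resolution = 560 / 105 = 5.3333333
u_res = resolution / (2*sqrt(3))
u_res = 5.3333333 / 3.4641016
u_res = 1.5396

1.5396


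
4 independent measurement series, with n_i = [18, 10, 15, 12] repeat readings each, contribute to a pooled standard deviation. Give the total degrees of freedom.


nu = sum_i (n_i - 1)
nu = ((18 - 1) + (10 - 1) + (15 - 1) + (12 - 1))
nu = 17 + 9 + 14 + 11
nu = 51

51


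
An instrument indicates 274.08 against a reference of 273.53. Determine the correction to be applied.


Correction = standard - reading
= 273.53 - 274.08
= -0.5500

-0.5500


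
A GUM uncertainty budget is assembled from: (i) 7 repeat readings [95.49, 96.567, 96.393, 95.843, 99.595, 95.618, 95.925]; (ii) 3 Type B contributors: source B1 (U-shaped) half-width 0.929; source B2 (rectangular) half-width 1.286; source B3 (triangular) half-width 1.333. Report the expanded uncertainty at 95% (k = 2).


mean = (95.49 + 96.567 + 96.393 + 95.843 + 99.595 + 95.618 + 95.925) / 7 = 96.49014286
s = sqrt(sum((x - mean)^2)/(n-1)) = 1.4232932
u_A = s / sqrt(n) = 1.4232932 / sqrt(7) = 0.53795426
u_B1 = 0.929 / sqrt(2) = 0.6569022
u_B2 = 1.286 / sqrt(3) = 0.74247245
u_B3 = 1.333 / sqrt(6) = 0.54419497
uc = sqrt(0.53795426^2 + 0.6569022^2 + 0.74247245^2 + 0.54419497^2) = 1.2523293
U = k * uc = 2 * 1.2523293
U = 2.5047

2.5047


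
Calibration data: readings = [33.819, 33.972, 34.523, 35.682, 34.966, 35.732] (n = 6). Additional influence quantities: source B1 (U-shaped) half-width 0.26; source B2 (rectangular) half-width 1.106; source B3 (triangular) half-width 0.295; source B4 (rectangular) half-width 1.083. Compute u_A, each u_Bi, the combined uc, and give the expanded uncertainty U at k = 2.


mean = (33.819 + 33.972 + 34.523 + 35.682 + 34.966 + 35.732) / 6 = 34.78233333
s = sqrt(sum((x - mean)^2)/(n-1)) = 0.82424576
u_A = s / sqrt(n) = 0.82424576 / sqrt(6) = 0.33649692
u_B1 = 0.26 / sqrt(2) = 0.18384776
u_B2 = 1.106 / sqrt(3) = 0.6385494
u_B3 = 0.295 / sqrt(6) = 0.12043325
u_B4 = 1.083 / sqrt(3) = 0.62527034
uc = sqrt(0.33649692^2 + 0.18384776^2 + 0.6385494^2 + 0.12043325^2 + 0.62527034^2) = 0.97991973
U = k * uc = 2 * 0.97991973
U = 1.9598

1.9598


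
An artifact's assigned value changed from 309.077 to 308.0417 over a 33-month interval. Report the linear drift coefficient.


rate = (v2 - v1) / months
= (308.0417 - 309.077) / 33
= -1.0353 / 33
= -0.0314

-0.0314


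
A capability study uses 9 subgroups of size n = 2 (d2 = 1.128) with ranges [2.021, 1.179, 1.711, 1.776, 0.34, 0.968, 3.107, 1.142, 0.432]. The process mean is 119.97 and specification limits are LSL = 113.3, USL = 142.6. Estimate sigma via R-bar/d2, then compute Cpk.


R_bar = (2.021 + 1.179 + 1.711 + 1.776 + 0.34 + 0.968 + 3.107 + 1.142 + 0.432) / 9 = 1.4084444
sigma = R_bar / d2 = 1.4084444 / 1.128 = 1.2486209
Cp = (USL - LSL)/(6*sigma) = (142.6 - 113.3)/(6*1.2486209) = 3.9110
Cpu = (142.6 - 119.97)/(3*1.2486209) = 6.0413
Cpl = (119.97 - 113.3)/(3*1.2486209) = 1.7806
Cpk = min(Cpu, Cpl) = 1.7806

1.7806


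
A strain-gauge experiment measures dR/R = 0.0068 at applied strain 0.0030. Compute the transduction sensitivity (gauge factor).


GF = (dR/R) / epsilon
= 0.0068 / 0.0030
= 2.2667

2.2667


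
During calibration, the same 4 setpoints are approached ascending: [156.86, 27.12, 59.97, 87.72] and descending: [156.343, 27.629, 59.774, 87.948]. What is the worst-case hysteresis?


|156.86 - 156.343| = 0.5170
|27.12 - 27.629| = 0.5090
|59.97 - 59.774| = 0.1960
|87.72 - 87.948| = 0.2280
hysteresis = max(diffs) = 0.5170

0.5170


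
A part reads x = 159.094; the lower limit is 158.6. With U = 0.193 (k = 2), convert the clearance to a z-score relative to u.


u = U / k = 0.193 / 2 = 0.0965
margin = |LSL - x| = |158.6 - 159.094| = 0.494
z = margin / u = 0.494 / 0.0965
z = 5.1192

5.1192


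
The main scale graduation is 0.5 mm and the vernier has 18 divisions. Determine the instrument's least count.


LC = MSD / n_div
= 0.5 / 18
= 0.0278

0.0278


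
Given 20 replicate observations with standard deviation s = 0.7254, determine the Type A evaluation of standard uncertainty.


u_A = s / sqrt(n)
u_A = 0.7254 / sqrt(20)
u_A = 0.7254 / 4.472136
u_A = 0.1622

0.1622


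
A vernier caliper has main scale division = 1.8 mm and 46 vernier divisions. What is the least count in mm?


LC = MSD / n_div
= 1.8 / 46
= 0.0391

0.0391


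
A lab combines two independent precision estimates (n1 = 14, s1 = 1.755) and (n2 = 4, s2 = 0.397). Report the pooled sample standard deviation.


s_p = sqrt(((n1-1)*s1^2 + (n2-1)*s2^2) / (n1+n2-2))
numerator = (14-1)*1.755^2 + (4-1)*0.397^2 = 40.040325 + 0.472827 = 40.513152
denominator = 14 + 4 - 2 = 16
s_p^2 = 40.513152 / 16 = 2.532072
s_p = sqrt(2.532072) = 1.5912

1.5912


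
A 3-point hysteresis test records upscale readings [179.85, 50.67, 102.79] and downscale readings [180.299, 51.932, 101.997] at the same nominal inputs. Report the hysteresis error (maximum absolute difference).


|179.85 - 180.299| = 0.4490
|50.67 - 51.932| = 1.2620
|102.79 - 101.997| = 0.7930
hysteresis = max(diffs) = 1.2620

1.2620


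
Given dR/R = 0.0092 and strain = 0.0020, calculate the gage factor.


GF = (dR/R) / epsilon
= 0.0092 / 0.0020
= 4.6000

4.6000


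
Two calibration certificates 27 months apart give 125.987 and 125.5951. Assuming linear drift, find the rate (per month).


rate = (v2 - v1) / months
= (125.5951 - 125.987) / 27
= -0.3919 / 27
= -0.0145

-0.0145


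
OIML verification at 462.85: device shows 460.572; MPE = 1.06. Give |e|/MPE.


e = indication - reference = 460.572 - 462.85 = -2.2780
|e| = 2.2780
ratio = |e| / MPE = 2.2780 / 1.06
ratio = 2.1491

2.1491


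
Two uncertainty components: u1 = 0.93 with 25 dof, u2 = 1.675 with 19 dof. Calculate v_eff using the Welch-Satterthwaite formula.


uc = sqrt(u1^2 + u2^2) = sqrt(0.93^2 + 1.675^2) = 1.9158614
v_eff = uc^4 / (u1^4/v1 + u2^4/v2)
= 1.9158614^4 / (0.93^4/25 + 1.675^4/19)
= 13.472753 / 0.44421322
v_eff = 30.3295

30.3295


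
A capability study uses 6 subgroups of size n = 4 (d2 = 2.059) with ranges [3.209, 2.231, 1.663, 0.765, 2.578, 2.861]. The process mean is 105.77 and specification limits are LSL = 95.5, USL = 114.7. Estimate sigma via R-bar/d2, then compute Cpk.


R_bar = (3.209 + 2.231 + 1.663 + 0.765 + 2.578 + 2.861) / 6 = 2.2178333
sigma = R_bar / d2 = 2.2178333 / 2.059 = 1.077141
Cp = (USL - LSL)/(6*sigma) = (114.7 - 95.5)/(6*1.077141) = 2.9708
Cpu = (114.7 - 105.77)/(3*1.077141) = 2.7635
Cpl = (105.77 - 95.5)/(3*1.077141) = 3.1782
Cpk = min(Cpu, Cpl) = 2.7635

2.7635


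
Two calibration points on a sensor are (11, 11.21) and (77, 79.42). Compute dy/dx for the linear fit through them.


slope = (y2 - y1) / (x2 - x1)
= (79.42 - 11.21) / (77 - 11)
= 68.2100 / 66
= 1.0335

1.0335


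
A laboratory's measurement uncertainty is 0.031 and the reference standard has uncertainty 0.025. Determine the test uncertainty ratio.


TUR = u_lab / u_ref
= 0.031 / 0.025
= 1.2400

1.2400


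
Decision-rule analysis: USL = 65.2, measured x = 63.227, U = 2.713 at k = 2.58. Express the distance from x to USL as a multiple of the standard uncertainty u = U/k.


u = U / k = 2.713 / 2.58 = 1.0515504
margin = |USL - x| = |65.2 - 63.227| = 1.973
z = margin / u = 1.973 / 1.0515504
z = 1.8763

1.8763


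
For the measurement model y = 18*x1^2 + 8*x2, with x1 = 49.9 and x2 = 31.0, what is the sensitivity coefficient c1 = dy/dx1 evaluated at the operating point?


y = 18*x1^2 + 8*x2
dy/dx1 = 2*18*x1
Evaluate at x1 = 49.9: c1 = 36 * 49.9
c1 = 1796.4000

1796.4000


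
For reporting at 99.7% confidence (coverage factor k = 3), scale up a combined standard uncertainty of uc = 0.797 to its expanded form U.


U = k * uc
U = 3 * 0.797
U = 2.3910

2.3910


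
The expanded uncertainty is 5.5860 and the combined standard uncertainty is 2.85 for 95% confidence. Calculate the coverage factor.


k = U / uc
k = 5.5860 / 2.85
k = 1.96

1.96


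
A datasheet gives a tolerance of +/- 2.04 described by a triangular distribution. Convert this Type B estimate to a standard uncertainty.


u_B = half_width / sqrt(6)
u_B = 2.04 / 2.4494897
u_B = 0.8328

0.8328


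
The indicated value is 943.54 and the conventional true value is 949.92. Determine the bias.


Systematic error = measured - true
= 943.54 - 949.92
= -6.3800

-6.3800


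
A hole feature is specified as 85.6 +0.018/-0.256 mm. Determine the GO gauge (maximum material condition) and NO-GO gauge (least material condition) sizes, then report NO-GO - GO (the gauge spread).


GO = nominal - lower_tol (smallest hole = maximum material condition)
GO = 85.6 - 0.256 = 85.344
NO-GO = nominal + upper_tol (largest hole = least material condition)
NO-GO = 85.6 + 0.018 = 85.618
spread = NO-GO - GO = 85.618 - 85.344 = 0.2740

0.2740


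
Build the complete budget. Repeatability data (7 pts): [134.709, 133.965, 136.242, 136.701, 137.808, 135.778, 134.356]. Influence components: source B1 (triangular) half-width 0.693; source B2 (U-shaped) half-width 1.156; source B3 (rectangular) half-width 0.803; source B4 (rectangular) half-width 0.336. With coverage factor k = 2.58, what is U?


mean = (134.709 + 133.965 + 136.242 + 136.701 + 137.808 + 135.778 + 134.356) / 7 = 135.6512857
s = sqrt(sum((x - mean)^2)/(n-1)) = 1.3860942
u_A = s / sqrt(n) = 1.3860942 / sqrt(7) = 0.52389436
u_B1 = 0.693 / sqrt(6) = 0.28291607
u_B2 = 1.156 / sqrt(2) = 0.81741544
u_B3 = 0.803 / sqrt(3) = 0.46361227
u_B4 = 0.336 / sqrt(3) = 0.19398969
uc = sqrt(0.52389436^2 + 0.28291607^2 + 0.81741544^2 + 0.46361227^2 + 0.19398969^2) = 1.1292666
U = k * uc = 2.58 * 1.1292666
U = 2.9135

2.9135


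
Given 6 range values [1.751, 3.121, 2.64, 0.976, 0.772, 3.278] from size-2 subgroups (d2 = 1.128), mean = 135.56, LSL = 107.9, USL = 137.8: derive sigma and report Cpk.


R_bar = (1.751 + 3.121 + 2.64 + 0.976 + 0.772 + 3.278) / 6 = 2.0896667
sigma = R_bar / d2 = 2.0896667 / 1.128 = 1.8525414
Cp = (USL - LSL)/(6*sigma) = (137.8 - 107.9)/(6*1.8525414) = 2.6900
Cpu = (137.8 - 135.56)/(3*1.8525414) = 0.4030
Cpl = (135.56 - 107.9)/(3*1.8525414) = 4.9769
Cpk = min(Cpu, Cpl) = 0.4030

0.4030
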